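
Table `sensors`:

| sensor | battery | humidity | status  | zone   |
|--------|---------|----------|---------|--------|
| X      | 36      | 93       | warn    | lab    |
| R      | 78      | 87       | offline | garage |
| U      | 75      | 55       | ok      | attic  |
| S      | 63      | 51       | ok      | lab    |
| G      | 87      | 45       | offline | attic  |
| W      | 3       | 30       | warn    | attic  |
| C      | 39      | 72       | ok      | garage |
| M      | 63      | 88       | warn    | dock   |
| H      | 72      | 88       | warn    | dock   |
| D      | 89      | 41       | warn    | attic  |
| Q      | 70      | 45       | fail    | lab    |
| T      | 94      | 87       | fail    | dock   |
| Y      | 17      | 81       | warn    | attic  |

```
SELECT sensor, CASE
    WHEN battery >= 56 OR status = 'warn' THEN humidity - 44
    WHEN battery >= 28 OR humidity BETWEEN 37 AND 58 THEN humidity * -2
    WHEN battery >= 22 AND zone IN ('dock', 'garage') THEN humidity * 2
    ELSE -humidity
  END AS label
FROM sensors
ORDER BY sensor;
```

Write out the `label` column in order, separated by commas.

sensor=C: battery >= 28 OR humidity BETWEEN 37 AND 58 → -144
sensor=D: battery >= 56 OR status = 'warn' → -3
sensor=G: battery >= 56 OR status = 'warn' → 1
sensor=H: battery >= 56 OR status = 'warn' → 44
sensor=M: battery >= 56 OR status = 'warn' → 44
sensor=Q: battery >= 56 OR status = 'warn' → 1
sensor=R: battery >= 56 OR status = 'warn' → 43
sensor=S: battery >= 56 OR status = 'warn' → 7
sensor=T: battery >= 56 OR status = 'warn' → 43
sensor=U: battery >= 56 OR status = 'warn' → 11
sensor=W: battery >= 56 OR status = 'warn' → -14
sensor=X: battery >= 56 OR status = 'warn' → 49
sensor=Y: battery >= 56 OR status = 'warn' → 37

-144, -3, 1, 44, 44, 1, 43, 7, 43, 11, -14, 49, 37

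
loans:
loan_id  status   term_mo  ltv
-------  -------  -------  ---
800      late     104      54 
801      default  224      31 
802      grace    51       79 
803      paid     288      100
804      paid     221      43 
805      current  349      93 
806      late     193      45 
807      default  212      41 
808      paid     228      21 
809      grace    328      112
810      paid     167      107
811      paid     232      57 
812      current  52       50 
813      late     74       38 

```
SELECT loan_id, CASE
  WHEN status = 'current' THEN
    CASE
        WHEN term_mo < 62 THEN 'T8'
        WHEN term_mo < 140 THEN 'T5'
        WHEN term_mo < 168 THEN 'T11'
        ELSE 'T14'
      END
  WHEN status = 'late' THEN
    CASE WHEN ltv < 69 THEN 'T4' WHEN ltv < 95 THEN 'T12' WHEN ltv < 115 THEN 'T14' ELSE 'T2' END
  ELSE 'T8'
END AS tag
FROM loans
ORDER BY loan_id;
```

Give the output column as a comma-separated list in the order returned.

loan_id=800: status='late' → inner[ltv < 69] → T4
loan_id=801: status='default' → outer ELSE → T8
loan_id=802: status='grace' → outer ELSE → T8
loan_id=803: status='paid' → outer ELSE → T8
loan_id=804: status='paid' → outer ELSE → T8
loan_id=805: status='current' → inner[ELSE] → T14
loan_id=806: status='late' → inner[ltv < 69] → T4
loan_id=807: status='default' → outer ELSE → T8
loan_id=808: status='paid' → outer ELSE → T8
loan_id=809: status='grace' → outer ELSE → T8
loan_id=810: status='paid' → outer ELSE → T8
loan_id=811: status='paid' → outer ELSE → T8
loan_id=812: status='current' → inner[term_mo < 62] → T8
loan_id=813: status='late' → inner[ltv < 69] → T4

T4, T8, T8, T8, T8, T14, T4, T8, T8, T8, T8, T8, T8, T4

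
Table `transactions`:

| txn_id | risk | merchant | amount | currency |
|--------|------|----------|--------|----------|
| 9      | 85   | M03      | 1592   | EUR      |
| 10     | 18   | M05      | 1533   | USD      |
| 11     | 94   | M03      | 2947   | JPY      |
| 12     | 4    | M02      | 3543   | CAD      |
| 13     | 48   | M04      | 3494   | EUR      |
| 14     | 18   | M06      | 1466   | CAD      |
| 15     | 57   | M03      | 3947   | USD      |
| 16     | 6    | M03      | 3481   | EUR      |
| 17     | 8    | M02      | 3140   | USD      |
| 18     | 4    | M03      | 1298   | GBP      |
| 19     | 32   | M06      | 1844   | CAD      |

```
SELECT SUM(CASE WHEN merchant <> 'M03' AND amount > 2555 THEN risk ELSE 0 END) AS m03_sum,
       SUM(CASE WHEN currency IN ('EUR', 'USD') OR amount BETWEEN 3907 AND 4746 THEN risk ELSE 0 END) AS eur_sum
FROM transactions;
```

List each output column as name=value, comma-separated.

[m03_sum: merchant <> 'M03' AND amount > 2555]
txn_id=9: ✗
txn_id=10: ✗
txn_id=11: ✗
txn_id=12: ✓ → 4
txn_id=13: ✓ → 48
txn_id=14: ✗
txn_id=15: ✗
txn_id=16: ✗
txn_id=17: ✓ → 8
txn_id=18: ✗
txn_id=19: ✗
m03_sum = 4 + 48 + 8 = 60
—
[eur_sum: currency IN ('EUR', 'USD') OR amount BETWEEN 3907 AND 4746]
txn_id=9: ✓ → 85
txn_id=10: ✓ → 18
txn_id=11: ✗
txn_id=12: ✗
txn_id=13: ✓ → 48
txn_id=14: ✗
txn_id=15: ✓ → 57
txn_id=16: ✓ → 6
txn_id=17: ✓ → 8
txn_id=18: ✗
txn_id=19: ✗
eur_sum = 85 + 18 + 48 + 57 + 6 + 8 = 222

m03_sum=60, eur_sum=222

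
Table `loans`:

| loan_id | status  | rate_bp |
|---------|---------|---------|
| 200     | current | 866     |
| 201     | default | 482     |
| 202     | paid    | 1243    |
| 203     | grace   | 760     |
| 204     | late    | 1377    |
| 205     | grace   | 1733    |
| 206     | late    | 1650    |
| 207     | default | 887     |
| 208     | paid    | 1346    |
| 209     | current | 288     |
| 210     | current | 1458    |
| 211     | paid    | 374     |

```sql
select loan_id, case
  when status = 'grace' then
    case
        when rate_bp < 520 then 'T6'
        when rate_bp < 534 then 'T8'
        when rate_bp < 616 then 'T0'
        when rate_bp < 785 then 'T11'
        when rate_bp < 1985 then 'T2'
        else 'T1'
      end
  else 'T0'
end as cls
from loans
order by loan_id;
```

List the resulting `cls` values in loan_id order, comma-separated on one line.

loan_id=200: status='current' → outer ELSE → T0
loan_id=201: status='default' → outer ELSE → T0
loan_id=202: status='paid' → outer ELSE → T0
loan_id=203: status='grace' → inner[rate_bp < 785] → T11
loan_id=204: status='late' → outer ELSE → T0
loan_id=205: status='grace' → inner[rate_bp < 1985] → T2
loan_id=206: status='late' → outer ELSE → T0
loan_id=207: status='default' → outer ELSE → T0
loan_id=208: status='paid' → outer ELSE → T0
loan_id=209: status='current' → outer ELSE → T0
loan_id=210: status='current' → outer ELSE → T0
loan_id=211: status='paid' → outer ELSE → T0

T0, T0, T0, T11, T0, T2, T0, T0, T0, T0, T0, T0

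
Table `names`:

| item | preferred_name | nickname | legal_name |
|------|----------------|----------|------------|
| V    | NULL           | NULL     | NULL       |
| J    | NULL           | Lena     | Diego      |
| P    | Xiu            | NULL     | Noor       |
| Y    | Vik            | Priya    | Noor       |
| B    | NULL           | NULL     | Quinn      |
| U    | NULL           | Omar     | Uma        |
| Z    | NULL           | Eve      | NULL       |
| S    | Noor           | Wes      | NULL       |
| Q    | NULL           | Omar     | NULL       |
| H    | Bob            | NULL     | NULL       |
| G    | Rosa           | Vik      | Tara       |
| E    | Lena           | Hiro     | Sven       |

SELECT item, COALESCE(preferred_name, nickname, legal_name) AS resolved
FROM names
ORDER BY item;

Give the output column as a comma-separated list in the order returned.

item=B: preferred_name=NULL, nickname=NULL, legal_name=Quinn → Quinn
item=E: preferred_name=Lena → Lena
item=G: preferred_name=Rosa → Rosa
item=H: preferred_name=Bob → Bob
item=J: preferred_name=NULL, nickname=Lena → Lena
item=P: preferred_name=Xiu → Xiu
item=Q: preferred_name=NULL, nickname=Omar → Omar
item=S: preferred_name=Noor → Noor
item=U: preferred_name=NULL, nickname=Omar → Omar
item=V: preferred_name=NULL, nickname=NULL, legal_name=NULL (all NULL) → NULL
item=Y: preferred_name=Vik → Vik
item=Z: preferred_name=NULL, nickname=Eve → Eve

Quinn, Lena, Rosa, Bob, Lena, Xiu, Omar, Noor, Omar, NULL, Vik, Eve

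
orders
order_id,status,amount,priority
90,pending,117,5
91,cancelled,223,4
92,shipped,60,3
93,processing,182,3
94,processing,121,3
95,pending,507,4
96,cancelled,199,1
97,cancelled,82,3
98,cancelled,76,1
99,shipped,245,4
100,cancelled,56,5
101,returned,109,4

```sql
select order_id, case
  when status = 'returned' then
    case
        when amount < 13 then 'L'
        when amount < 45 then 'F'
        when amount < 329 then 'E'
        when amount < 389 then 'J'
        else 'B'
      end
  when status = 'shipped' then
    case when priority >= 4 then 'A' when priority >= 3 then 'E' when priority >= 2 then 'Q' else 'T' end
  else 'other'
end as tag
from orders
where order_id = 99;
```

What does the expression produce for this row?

order_id = 99: status=shipped, amount=245, priority=4.
status='shipped' → inner[priority >= 4] → A

A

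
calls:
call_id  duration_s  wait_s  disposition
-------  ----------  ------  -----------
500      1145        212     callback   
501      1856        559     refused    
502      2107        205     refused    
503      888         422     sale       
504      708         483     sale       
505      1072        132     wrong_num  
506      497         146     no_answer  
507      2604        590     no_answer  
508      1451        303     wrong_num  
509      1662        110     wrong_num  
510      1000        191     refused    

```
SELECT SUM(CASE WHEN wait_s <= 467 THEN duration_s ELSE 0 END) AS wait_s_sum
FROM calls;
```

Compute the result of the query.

call_id=500: ✓ → 1145
call_id=501: ✗
call_id=502: ✓ → 2107
call_id=503: ✓ → 888
call_id=504: ✗
call_id=505: ✓ → 1072
call_id=506: ✓ → 497
call_id=507: ✗
call_id=508: ✓ → 1451
call_id=509: ✓ → 1662
call_id=510: ✓ → 1000
wait_s_sum = 1145 + 2107 + 888 + 1072 + 497 + 1451 + 1662 + 1000 = 9822

9822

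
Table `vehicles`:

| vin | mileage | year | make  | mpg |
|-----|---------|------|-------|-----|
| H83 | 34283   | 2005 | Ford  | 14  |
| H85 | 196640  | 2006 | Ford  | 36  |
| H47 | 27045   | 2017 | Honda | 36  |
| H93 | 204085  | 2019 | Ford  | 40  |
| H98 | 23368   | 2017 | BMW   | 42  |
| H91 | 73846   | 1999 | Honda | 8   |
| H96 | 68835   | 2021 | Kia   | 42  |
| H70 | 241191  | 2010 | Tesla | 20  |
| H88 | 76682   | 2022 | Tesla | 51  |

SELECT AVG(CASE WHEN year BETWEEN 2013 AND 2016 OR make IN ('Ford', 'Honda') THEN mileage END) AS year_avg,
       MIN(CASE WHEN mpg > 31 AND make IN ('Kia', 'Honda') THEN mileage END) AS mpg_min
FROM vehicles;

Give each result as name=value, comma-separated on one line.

[year_avg: year BETWEEN 2013 AND 2016 OR make IN ('Ford', 'Honda')]
vin=H83: ✓ → 34283
vin=H85: ✓ → 196640
vin=H47: ✓ → 27045
vin=H93: ✓ → 204085
vin=H98: ✗
vin=H91: ✓ → 73846
vin=H96: ✗
vin=H70: ✗
vin=H88: ✗
year_avg = (34283 + 196640 + 27045 + 204085 + 73846) / 5 = 107179.8
—
[mpg_min: mpg > 31 AND make IN ('Kia', 'Honda')]
vin=H83: ✗
vin=H85: ✗
vin=H47: ✓ → 27045
vin=H93: ✗
vin=H98: ✗
vin=H91: ✗
vin=H96: ✓ → 68835
vin=H70: ✗
vin=H88: ✗
mpg_min = MIN(27045, 68835) = 27045

year_avg=107179.8, mpg_min=27045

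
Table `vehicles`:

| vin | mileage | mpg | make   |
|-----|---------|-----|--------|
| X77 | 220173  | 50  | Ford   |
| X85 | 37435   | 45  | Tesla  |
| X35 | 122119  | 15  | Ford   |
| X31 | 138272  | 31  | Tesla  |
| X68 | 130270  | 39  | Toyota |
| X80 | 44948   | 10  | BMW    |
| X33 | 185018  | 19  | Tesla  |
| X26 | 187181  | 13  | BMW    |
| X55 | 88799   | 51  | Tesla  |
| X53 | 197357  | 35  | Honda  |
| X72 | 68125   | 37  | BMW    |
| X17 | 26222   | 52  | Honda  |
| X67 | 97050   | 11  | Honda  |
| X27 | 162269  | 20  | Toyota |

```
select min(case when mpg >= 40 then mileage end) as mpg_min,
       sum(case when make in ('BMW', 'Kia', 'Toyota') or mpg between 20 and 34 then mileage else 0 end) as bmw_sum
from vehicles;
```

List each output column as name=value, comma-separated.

mpg_min=26222, bmw_sum=731065

[mpg_min: mpg >= 40]
vin=X77: ✓ → 220173
vin=X85: ✓ → 37435
vin=X35: ✗
vin=X31: ✗
vin=X68: ✗
vin=X80: ✗
vin=X33: ✗
vin=X26: ✗
vin=X55: ✓ → 88799
vin=X53: ✗
vin=X72: ✗
vin=X17: ✓ → 26222
vin=X67: ✗
vin=X27: ✗
mpg_min = MIN(220173, 37435, 88799, 26222) = 26222
—
[bmw_sum: make in ('BMW', 'Kia', 'Toyota') or mpg between 20 and 34]
vin=X77: ✗
vin=X85: ✗
vin=X35: ✗
vin=X31: ✓ → 138272
vin=X68: ✓ → 130270
vin=X80: ✓ → 44948
vin=X33: ✗
vin=X26: ✓ → 187181
vin=X55: ✗
vin=X53: ✗
vin=X72: ✓ → 68125
vin=X17: ✗
vin=X67: ✗
vin=X27: ✓ → 162269
bmw_sum = 138272 + 130270 + 44948 + 187181 + 68125 + 162269 = 731065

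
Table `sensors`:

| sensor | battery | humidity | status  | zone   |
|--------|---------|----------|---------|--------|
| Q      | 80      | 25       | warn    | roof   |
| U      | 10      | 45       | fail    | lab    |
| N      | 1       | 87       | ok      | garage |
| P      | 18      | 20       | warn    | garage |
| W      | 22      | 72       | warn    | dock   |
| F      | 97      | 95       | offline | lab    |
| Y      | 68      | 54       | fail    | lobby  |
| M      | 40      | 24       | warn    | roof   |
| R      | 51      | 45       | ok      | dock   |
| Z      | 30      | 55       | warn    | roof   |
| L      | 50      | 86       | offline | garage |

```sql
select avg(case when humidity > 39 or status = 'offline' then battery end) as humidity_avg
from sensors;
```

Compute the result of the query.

sensor=Q: ✗
sensor=U: ✓ → 10
sensor=N: ✓ → 1
sensor=P: ✗
sensor=W: ✓ → 22
sensor=F: ✓ → 97
sensor=Y: ✓ → 68
sensor=M: ✗
sensor=R: ✓ → 51
sensor=Z: ✓ → 30
sensor=L: ✓ → 50
humidity_avg = (10 + 1 + 22 + 97 + 68 + 51 + 30 + 50) / 8 = 41.125

41.125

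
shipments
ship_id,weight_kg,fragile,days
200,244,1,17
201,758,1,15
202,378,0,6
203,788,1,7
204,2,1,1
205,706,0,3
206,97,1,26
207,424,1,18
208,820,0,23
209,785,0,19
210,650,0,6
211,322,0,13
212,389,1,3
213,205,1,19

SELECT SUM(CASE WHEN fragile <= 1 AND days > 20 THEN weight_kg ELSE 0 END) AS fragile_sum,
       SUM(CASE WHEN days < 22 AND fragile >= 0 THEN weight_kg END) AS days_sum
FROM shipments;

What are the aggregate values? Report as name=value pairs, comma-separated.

fragile_sum=917, days_sum=5651

[fragile_sum: fragile <= 1 AND days > 20]
ship_id=200: ✗
ship_id=201: ✗
ship_id=202: ✗
ship_id=203: ✗
ship_id=204: ✗
ship_id=205: ✗
ship_id=206: ✓ → 97
ship_id=207: ✗
ship_id=208: ✓ → 820
ship_id=209: ✗
ship_id=210: ✗
ship_id=211: ✗
ship_id=212: ✗
ship_id=213: ✗
fragile_sum = 97 + 820 = 917
—
[days_sum: days < 22 AND fragile >= 0]
ship_id=200: ✓ → 244
ship_id=201: ✓ → 758
ship_id=202: ✓ → 378
ship_id=203: ✓ → 788
ship_id=204: ✓ → 2
ship_id=205: ✓ → 706
ship_id=206: ✗
ship_id=207: ✓ → 424
ship_id=208: ✗
ship_id=209: ✓ → 785
ship_id=210: ✓ → 650
ship_id=211: ✓ → 322
ship_id=212: ✓ → 389
ship_id=213: ✓ → 205
days_sum = 244 + 758 + 378 + 788 + 2 + 706 + 424 + 785 + 650 + 322 + 389 + 205 = 5651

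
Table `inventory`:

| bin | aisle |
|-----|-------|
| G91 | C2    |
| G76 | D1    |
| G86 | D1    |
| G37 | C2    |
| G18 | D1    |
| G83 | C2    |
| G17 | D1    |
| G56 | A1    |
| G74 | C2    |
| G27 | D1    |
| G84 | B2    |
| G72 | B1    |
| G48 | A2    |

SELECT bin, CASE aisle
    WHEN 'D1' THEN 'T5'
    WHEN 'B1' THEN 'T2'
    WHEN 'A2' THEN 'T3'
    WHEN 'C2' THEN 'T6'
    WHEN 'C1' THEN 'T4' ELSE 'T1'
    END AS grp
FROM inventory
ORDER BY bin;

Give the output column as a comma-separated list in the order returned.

bin=G17: aisle='D1' → T5
bin=G18: aisle='D1' → T5
bin=G27: aisle='D1' → T5
bin=G37: aisle='C2' → T6
bin=G48: aisle='A2' → T3
bin=G56: ELSE → T1
bin=G72: aisle='B1' → T2
bin=G74: aisle='C2' → T6
bin=G76: aisle='D1' → T5
bin=G83: aisle='C2' → T6
bin=G84: ELSE → T1
bin=G86: aisle='D1' → T5
bin=G91: aisle='C2' → T6

T5, T5, T5, T6, T3, T1, T2, T6, T5, T6, T1, T5, T6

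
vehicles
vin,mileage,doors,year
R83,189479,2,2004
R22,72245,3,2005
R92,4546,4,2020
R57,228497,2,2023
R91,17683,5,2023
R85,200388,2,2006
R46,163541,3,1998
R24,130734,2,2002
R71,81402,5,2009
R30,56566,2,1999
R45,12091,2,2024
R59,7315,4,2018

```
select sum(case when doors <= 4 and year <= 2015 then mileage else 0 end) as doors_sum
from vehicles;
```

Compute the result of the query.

812953

vin=R83: ✓ → 189479
vin=R22: ✓ → 72245
vin=R92: ✗
vin=R57: ✗
vin=R91: ✗
vin=R85: ✓ → 200388
vin=R46: ✓ → 163541
vin=R24: ✓ → 130734
vin=R71: ✗
vin=R30: ✓ → 56566
vin=R45: ✗
vin=R59: ✗
doors_sum = 189479 + 72245 + 200388 + 163541 + 130734 + 56566 = 812953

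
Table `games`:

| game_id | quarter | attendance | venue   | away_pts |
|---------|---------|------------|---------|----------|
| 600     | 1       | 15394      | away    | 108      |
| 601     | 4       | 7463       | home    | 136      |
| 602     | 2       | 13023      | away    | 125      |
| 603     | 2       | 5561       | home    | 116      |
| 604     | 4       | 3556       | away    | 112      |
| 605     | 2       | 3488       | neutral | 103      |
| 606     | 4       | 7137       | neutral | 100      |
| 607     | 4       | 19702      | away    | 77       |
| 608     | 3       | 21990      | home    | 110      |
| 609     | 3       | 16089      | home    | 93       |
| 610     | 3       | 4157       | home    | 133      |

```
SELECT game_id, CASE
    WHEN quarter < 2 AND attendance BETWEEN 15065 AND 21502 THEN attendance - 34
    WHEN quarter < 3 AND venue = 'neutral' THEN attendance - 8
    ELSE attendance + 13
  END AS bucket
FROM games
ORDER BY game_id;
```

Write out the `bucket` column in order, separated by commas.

game_id=600: quarter < 2 AND attendance BETWEEN 15065 AND 21502 → 15360
game_id=601: ELSE → 7476
game_id=602: ELSE → 13036
game_id=603: ELSE → 5574
game_id=604: ELSE → 3569
game_id=605: quarter < 3 AND venue = 'neutral' → 3480
game_id=606: ELSE → 7150
game_id=607: ELSE → 19715
game_id=608: ELSE → 22003
game_id=609: ELSE → 16102
game_id=610: ELSE → 4170

15360, 7476, 13036, 5574, 3569, 3480, 7150, 19715, 22003, 16102, 4170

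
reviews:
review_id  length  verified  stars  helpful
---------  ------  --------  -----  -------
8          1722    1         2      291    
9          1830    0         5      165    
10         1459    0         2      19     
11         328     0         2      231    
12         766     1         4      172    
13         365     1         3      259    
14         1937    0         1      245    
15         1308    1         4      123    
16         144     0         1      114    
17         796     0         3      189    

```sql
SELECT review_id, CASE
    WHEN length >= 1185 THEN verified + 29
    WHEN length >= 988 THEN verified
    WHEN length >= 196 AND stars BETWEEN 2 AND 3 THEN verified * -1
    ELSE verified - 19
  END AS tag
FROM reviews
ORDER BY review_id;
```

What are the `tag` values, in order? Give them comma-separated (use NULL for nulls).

review_id=8: length >= 1185 → 30
review_id=9: length >= 1185 → 29
review_id=10: length >= 1185 → 29
review_id=11: length >= 196 AND stars BETWEEN 2 AND 3 → 0
review_id=12: ELSE → -18
review_id=13: length >= 196 AND stars BETWEEN 2 AND 3 → -1
review_id=14: length >= 1185 → 29
review_id=15: length >= 1185 → 30
review_id=16: ELSE → -19
review_id=17: length >= 196 AND stars BETWEEN 2 AND 3 → 0

30, 29, 29, 0, -18, -1, 29, 30, -19, 0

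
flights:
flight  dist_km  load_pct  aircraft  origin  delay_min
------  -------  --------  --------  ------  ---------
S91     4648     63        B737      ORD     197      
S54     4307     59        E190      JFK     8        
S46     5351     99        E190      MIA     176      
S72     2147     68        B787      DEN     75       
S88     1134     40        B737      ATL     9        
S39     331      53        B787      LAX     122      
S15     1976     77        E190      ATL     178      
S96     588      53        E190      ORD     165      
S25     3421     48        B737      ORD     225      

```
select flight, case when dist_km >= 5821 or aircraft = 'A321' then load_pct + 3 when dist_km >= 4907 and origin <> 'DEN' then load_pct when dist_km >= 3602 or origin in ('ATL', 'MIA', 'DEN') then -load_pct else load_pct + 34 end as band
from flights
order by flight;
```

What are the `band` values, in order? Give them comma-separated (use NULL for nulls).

flight=S15: dist_km >= 3602 or origin in ('ATL', 'MIA', 'DEN') → -77
flight=S25: ELSE → 82
flight=S39: ELSE → 87
flight=S46: dist_km >= 4907 and origin <> 'DEN' → 99
flight=S54: dist_km >= 3602 or origin in ('ATL', 'MIA', 'DEN') → -59
flight=S72: dist_km >= 3602 or origin in ('ATL', 'MIA', 'DEN') → -68
flight=S88: dist_km >= 3602 or origin in ('ATL', 'MIA', 'DEN') → -40
flight=S91: dist_km >= 3602 or origin in ('ATL', 'MIA', 'DEN') → -63
flight=S96: ELSE → 87

-77, 82, 87, 99, -59, -68, -40, -63, 87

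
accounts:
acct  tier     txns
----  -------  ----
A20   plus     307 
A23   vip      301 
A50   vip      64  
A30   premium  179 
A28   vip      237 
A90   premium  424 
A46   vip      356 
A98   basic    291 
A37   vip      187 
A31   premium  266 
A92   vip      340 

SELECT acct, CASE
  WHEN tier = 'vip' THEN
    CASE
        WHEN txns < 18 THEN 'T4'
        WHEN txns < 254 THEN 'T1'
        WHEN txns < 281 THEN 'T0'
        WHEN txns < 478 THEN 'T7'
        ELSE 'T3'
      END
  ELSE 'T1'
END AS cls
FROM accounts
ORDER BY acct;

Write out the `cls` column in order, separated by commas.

T1, T7, T1, T1, T1, T1, T7, T1, T1, T7, T1

acct=A20: tier='plus' → outer ELSE → T1
acct=A23: tier='vip' → inner[txns < 478] → T7
acct=A28: tier='vip' → inner[txns < 254] → T1
acct=A30: tier='premium' → outer ELSE → T1
acct=A31: tier='premium' → outer ELSE → T1
acct=A37: tier='vip' → inner[txns < 254] → T1
acct=A46: tier='vip' → inner[txns < 478] → T7
acct=A50: tier='vip' → inner[txns < 254] → T1
acct=A90: tier='premium' → outer ELSE → T1
acct=A92: tier='vip' → inner[txns < 478] → T7
acct=A98: tier='basic' → outer ELSE → T1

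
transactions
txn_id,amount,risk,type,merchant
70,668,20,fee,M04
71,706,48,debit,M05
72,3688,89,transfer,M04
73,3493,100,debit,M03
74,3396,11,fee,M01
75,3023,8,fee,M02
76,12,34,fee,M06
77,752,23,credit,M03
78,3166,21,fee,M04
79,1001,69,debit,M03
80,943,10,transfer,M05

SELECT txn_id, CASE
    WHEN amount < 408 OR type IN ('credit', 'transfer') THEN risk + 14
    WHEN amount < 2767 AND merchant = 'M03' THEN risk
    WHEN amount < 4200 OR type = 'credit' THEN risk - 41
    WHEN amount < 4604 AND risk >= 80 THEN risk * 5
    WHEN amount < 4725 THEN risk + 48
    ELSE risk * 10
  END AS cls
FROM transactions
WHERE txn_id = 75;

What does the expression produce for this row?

txn_id = 75: amount=3023, risk=8, type=fee, merchant=M02.
amount < 408 OR type IN ('credit', 'transfer') → false
amount < 2767 AND merchant = 'M03' → false
amount < 4200 OR type = 'credit' → true → -33

-33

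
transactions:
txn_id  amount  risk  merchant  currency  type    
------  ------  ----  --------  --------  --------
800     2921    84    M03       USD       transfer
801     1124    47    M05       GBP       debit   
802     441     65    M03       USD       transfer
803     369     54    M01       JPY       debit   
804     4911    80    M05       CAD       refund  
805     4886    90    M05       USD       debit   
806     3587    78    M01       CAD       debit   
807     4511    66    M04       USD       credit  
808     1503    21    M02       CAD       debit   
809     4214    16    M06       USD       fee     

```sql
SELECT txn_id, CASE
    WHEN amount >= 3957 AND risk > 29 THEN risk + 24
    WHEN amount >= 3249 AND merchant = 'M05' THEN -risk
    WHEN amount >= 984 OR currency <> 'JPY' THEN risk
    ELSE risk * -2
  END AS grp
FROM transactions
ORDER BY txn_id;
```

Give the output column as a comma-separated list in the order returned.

txn_id=800: amount >= 984 OR currency <> 'JPY' → 84
txn_id=801: amount >= 984 OR currency <> 'JPY' → 47
txn_id=802: amount >= 984 OR currency <> 'JPY' → 65
txn_id=803: ELSE → -108
txn_id=804: amount >= 3957 AND risk > 29 → 104
txn_id=805: amount >= 3957 AND risk > 29 → 114
txn_id=806: amount >= 984 OR currency <> 'JPY' → 78
txn_id=807: amount >= 3957 AND risk > 29 → 90
txn_id=808: amount >= 984 OR currency <> 'JPY' → 21
txn_id=809: amount >= 984 OR currency <> 'JPY' → 16

84, 47, 65, -108, 104, 114, 78, 90, 21, 16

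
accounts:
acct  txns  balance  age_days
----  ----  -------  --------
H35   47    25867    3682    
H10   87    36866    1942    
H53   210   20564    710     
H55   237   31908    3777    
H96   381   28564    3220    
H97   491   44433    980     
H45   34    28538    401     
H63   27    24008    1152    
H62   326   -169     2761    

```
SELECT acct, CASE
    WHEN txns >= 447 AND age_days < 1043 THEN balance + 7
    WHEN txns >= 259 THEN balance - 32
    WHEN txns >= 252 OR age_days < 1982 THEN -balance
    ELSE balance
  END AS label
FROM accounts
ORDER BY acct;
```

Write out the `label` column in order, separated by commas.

-36866, 25867, -28538, -20564, 31908, -201, -24008, 28532, 44440

acct=H10: txns >= 252 OR age_days < 1982 → -36866
acct=H35: ELSE → 25867
acct=H45: txns >= 252 OR age_days < 1982 → -28538
acct=H53: txns >= 252 OR age_days < 1982 → -20564
acct=H55: ELSE → 31908
acct=H62: txns >= 259 → -201
acct=H63: txns >= 252 OR age_days < 1982 → -24008
acct=H96: txns >= 259 → 28532
acct=H97: txns >= 447 AND age_days < 1043 → 44440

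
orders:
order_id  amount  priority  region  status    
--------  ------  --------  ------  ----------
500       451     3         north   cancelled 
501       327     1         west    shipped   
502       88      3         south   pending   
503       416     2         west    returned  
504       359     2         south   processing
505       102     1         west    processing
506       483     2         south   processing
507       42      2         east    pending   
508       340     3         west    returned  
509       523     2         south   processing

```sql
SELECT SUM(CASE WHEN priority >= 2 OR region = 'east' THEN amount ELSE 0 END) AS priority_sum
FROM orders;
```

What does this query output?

2702

order_id=500: ✓ → 451
order_id=501: ✗
order_id=502: ✓ → 88
order_id=503: ✓ → 416
order_id=504: ✓ → 359
order_id=505: ✗
order_id=506: ✓ → 483
order_id=507: ✓ → 42
order_id=508: ✓ → 340
order_id=509: ✓ → 523
priority_sum = 451 + 88 + 416 + 359 + 483 + 42 + 340 + 523 = 2702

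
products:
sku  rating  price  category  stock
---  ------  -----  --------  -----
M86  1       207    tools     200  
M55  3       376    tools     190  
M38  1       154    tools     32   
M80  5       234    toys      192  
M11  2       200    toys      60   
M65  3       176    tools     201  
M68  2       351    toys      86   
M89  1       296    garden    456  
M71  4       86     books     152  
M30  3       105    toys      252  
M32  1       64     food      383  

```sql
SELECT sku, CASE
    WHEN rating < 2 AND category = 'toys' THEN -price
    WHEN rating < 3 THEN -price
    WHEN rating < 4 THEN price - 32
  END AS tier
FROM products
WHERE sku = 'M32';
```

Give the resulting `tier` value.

sku = M32: rating=1, price=64, category=food, stock=383.
rating < 2 AND category = 'toys' → false
rating < 3 → true → -64

-64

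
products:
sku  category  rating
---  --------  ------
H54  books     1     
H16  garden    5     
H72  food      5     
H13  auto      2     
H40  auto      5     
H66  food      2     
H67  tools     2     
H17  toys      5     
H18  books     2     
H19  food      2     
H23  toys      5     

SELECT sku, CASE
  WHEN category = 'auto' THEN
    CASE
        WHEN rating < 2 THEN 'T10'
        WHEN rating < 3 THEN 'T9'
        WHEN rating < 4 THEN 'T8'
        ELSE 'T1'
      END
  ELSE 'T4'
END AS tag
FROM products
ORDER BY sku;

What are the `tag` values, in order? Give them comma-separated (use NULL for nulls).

T9, T4, T4, T4, T4, T4, T1, T4, T4, T4, T4

sku=H13: category='auto' → inner[rating < 3] → T9
sku=H16: category='garden' → outer ELSE → T4
sku=H17: category='toys' → outer ELSE → T4
sku=H18: category='books' → outer ELSE → T4
sku=H19: category='food' → outer ELSE → T4
sku=H23: category='toys' → outer ELSE → T4
sku=H40: category='auto' → inner[ELSE] → T1
sku=H54: category='books' → outer ELSE → T4
sku=H66: category='food' → outer ELSE → T4
sku=H67: category='tools' → outer ELSE → T4
sku=H72: category='food' → outer ELSE → T4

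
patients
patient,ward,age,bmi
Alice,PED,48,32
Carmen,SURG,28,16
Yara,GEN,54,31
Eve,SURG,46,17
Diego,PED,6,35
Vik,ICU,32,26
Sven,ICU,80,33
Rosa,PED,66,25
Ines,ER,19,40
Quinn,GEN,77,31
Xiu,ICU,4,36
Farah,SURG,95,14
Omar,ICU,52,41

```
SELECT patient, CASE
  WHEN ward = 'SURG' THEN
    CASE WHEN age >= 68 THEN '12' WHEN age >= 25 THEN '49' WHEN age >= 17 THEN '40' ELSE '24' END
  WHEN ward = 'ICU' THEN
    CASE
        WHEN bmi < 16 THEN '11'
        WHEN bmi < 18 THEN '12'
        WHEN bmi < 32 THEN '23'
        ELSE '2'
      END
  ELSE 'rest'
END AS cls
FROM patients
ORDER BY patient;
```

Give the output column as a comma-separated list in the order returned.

patient=Alice: ward='PED' → outer ELSE → rest
patient=Carmen: ward='SURG' → inner[age >= 25] → 49
patient=Diego: ward='PED' → outer ELSE → rest
patient=Eve: ward='SURG' → inner[age >= 25] → 49
patient=Farah: ward='SURG' → inner[age >= 68] → 12
patient=Ines: ward='ER' → outer ELSE → rest
patient=Omar: ward='ICU' → inner[ELSE] → 2
patient=Quinn: ward='GEN' → outer ELSE → rest
patient=Rosa: ward='PED' → outer ELSE → rest
patient=Sven: ward='ICU' → inner[ELSE] → 2
patient=Vik: ward='ICU' → inner[bmi < 32] → 23
patient=Xiu: ward='ICU' → inner[ELSE] → 2
patient=Yara: ward='GEN' → outer ELSE → rest

rest, 49, rest, 49, 12, rest, 2, rest, rest, 2, 23, 2, rest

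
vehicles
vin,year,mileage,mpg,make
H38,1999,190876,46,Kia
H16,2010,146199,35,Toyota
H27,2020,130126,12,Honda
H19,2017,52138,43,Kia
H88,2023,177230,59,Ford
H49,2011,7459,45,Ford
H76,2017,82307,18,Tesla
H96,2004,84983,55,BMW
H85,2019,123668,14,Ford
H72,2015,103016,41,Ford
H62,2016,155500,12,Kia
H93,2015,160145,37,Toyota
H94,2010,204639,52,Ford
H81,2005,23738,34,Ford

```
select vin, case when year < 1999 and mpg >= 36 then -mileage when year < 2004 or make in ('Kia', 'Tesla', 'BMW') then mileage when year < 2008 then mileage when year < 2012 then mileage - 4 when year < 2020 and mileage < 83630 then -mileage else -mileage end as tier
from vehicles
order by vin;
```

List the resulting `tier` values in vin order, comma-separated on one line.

vin=H16: year < 2012 → 146195
vin=H19: year < 2004 or make in ('Kia', 'Tesla', 'BMW') → 52138
vin=H27: ELSE → -130126
vin=H38: year < 2004 or make in ('Kia', 'Tesla', 'BMW') → 190876
vin=H49: year < 2012 → 7455
vin=H62: year < 2004 or make in ('Kia', 'Tesla', 'BMW') → 155500
vin=H72: ELSE → -103016
vin=H76: year < 2004 or make in ('Kia', 'Tesla', 'BMW') → 82307
vin=H81: year < 2008 → 23738
vin=H85: ELSE → -123668
vin=H88: ELSE → -177230
vin=H93: ELSE → -160145
vin=H94: year < 2012 → 204635
vin=H96: year < 2004 or make in ('Kia', 'Tesla', 'BMW') → 84983

146195, 52138, -130126, 190876, 7455, 155500, -103016, 82307, 23738, -123668, -177230, -160145, 204635, 84983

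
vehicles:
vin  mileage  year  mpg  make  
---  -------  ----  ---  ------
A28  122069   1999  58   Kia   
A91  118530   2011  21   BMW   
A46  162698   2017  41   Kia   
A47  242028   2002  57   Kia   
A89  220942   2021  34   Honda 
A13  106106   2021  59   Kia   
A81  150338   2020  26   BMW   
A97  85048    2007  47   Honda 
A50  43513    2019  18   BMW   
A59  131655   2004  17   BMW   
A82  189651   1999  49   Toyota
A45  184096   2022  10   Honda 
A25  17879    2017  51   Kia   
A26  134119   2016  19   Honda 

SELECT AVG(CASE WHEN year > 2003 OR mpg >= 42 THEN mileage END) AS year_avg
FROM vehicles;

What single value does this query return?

136333.7142857143

vin=A28: ✓ → 122069
vin=A91: ✓ → 118530
vin=A46: ✓ → 162698
vin=A47: ✓ → 242028
vin=A89: ✓ → 220942
vin=A13: ✓ → 106106
vin=A81: ✓ → 150338
vin=A97: ✓ → 85048
vin=A50: ✓ → 43513
vin=A59: ✓ → 131655
vin=A82: ✓ → 189651
vin=A45: ✓ → 184096
vin=A25: ✓ → 17879
vin=A26: ✓ → 134119
year_avg = (122069 + 118530 + 162698 + 242028 + 220942 + 106106 + 150338 + 85048 + 43513 + 131655 + 189651 + 184096 + 17879 + 134119) / 14 = 136333.7142857143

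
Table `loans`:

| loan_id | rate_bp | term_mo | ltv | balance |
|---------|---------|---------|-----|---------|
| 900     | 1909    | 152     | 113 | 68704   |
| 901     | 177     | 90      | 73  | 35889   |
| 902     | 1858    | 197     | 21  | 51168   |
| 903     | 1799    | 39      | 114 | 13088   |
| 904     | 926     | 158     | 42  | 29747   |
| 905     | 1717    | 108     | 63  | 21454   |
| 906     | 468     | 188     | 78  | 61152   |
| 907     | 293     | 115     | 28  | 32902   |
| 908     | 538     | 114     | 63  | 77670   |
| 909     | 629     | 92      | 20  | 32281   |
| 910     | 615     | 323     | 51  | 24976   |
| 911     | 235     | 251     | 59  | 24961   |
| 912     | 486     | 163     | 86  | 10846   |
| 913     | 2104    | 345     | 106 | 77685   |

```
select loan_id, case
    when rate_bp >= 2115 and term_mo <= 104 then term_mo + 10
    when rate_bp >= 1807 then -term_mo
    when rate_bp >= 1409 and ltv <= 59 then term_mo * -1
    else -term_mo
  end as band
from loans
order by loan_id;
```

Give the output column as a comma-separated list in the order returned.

-152, -90, -197, -39, -158, -108, -188, -115, -114, -92, -323, -251, -163, -345

loan_id=900: rate_bp >= 1807 → -152
loan_id=901: ELSE → -90
loan_id=902: rate_bp >= 1807 → -197
loan_id=903: ELSE → -39
loan_id=904: ELSE → -158
loan_id=905: ELSE → -108
loan_id=906: ELSE → -188
loan_id=907: ELSE → -115
loan_id=908: ELSE → -114
loan_id=909: ELSE → -92
loan_id=910: ELSE → -323
loan_id=911: ELSE → -251
loan_id=912: ELSE → -163
loan_id=913: rate_bp >= 1807 → -345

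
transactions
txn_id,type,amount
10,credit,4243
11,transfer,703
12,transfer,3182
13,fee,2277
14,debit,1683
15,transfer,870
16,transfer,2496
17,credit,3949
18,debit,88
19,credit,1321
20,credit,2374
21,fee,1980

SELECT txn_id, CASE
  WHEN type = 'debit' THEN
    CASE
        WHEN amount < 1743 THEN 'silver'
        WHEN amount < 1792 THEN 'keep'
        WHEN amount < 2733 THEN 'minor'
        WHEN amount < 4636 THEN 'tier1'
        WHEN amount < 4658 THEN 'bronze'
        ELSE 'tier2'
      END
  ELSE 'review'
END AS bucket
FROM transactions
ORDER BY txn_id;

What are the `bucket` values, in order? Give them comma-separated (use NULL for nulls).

txn_id=10: type='credit' → outer ELSE → review
txn_id=11: type='transfer' → outer ELSE → review
txn_id=12: type='transfer' → outer ELSE → review
txn_id=13: type='fee' → outer ELSE → review
txn_id=14: type='debit' → inner[amount < 1743] → silver
txn_id=15: type='transfer' → outer ELSE → review
txn_id=16: type='transfer' → outer ELSE → review
txn_id=17: type='credit' → outer ELSE → review
txn_id=18: type='debit' → inner[amount < 1743] → silver
txn_id=19: type='credit' → outer ELSE → review
txn_id=20: type='credit' → outer ELSE → review
txn_id=21: type='fee' → outer ELSE → review

review, review, review, review, silver, review, review, review, silver, review, review, review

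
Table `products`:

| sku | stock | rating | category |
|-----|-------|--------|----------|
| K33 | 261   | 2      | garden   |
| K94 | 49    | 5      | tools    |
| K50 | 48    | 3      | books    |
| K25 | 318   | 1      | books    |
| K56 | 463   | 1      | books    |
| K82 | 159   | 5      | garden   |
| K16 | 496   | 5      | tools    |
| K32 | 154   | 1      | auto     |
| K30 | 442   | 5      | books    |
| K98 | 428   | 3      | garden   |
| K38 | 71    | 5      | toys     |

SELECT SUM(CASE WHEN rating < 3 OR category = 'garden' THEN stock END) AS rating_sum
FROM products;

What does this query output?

sku=K33: ✓ → 261
sku=K94: ✗
sku=K50: ✗
sku=K25: ✓ → 318
sku=K56: ✓ → 463
sku=K82: ✓ → 159
sku=K16: ✗
sku=K32: ✓ → 154
sku=K30: ✗
sku=K98: ✓ → 428
sku=K38: ✗
rating_sum = 261 + 318 + 463 + 159 + 154 + 428 = 1783

1783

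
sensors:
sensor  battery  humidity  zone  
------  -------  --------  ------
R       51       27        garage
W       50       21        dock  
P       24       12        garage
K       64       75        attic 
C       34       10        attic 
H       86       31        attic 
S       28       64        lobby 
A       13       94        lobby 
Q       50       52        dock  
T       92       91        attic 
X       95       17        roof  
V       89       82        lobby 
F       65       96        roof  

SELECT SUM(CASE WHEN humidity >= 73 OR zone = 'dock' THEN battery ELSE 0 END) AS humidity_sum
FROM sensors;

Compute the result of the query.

sensor=R: ✗
sensor=W: ✓ → 50
sensor=P: ✗
sensor=K: ✓ → 64
sensor=C: ✗
sensor=H: ✗
sensor=S: ✗
sensor=A: ✓ → 13
sensor=Q: ✓ → 50
sensor=T: ✓ → 92
sensor=X: ✗
sensor=V: ✓ → 89
sensor=F: ✓ → 65
humidity_sum = 50 + 64 + 13 + 50 + 92 + 89 + 65 = 423

423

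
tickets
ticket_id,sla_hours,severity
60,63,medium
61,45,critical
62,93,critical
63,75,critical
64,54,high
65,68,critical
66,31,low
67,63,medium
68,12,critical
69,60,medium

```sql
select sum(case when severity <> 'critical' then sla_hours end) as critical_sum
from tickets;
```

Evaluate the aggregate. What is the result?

ticket_id=60: ✓ → 63
ticket_id=61: ✗
ticket_id=62: ✗
ticket_id=63: ✗
ticket_id=64: ✓ → 54
ticket_id=65: ✗
ticket_id=66: ✓ → 31
ticket_id=67: ✓ → 63
ticket_id=68: ✗
ticket_id=69: ✓ → 60
critical_sum = 63 + 54 + 31 + 63 + 60 = 271

271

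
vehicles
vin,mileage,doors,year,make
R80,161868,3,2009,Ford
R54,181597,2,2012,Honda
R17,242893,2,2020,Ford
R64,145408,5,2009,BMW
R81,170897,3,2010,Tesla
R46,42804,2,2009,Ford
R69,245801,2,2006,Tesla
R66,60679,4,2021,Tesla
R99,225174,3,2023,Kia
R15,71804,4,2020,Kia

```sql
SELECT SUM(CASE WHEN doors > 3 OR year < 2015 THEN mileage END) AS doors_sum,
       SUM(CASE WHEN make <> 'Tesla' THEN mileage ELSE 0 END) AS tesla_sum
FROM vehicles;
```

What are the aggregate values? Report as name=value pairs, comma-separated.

[doors_sum: doors > 3 OR year < 2015]
vin=R80: ✓ → 161868
vin=R54: ✓ → 181597
vin=R17: ✗
vin=R64: ✓ → 145408
vin=R81: ✓ → 170897
vin=R46: ✓ → 42804
vin=R69: ✓ → 245801
vin=R66: ✓ → 60679
vin=R99: ✗
vin=R15: ✓ → 71804
doors_sum = 161868 + 181597 + 145408 + 170897 + 42804 + 245801 + 60679 + 71804 = 1080858
—
[tesla_sum: make <> 'Tesla']
vin=R80: ✓ → 161868
vin=R54: ✓ → 181597
vin=R17: ✓ → 242893
vin=R64: ✓ → 145408
vin=R81: ✗
vin=R46: ✓ → 42804
vin=R69: ✗
vin=R66: ✗
vin=R99: ✓ → 225174
vin=R15: ✓ → 71804
tesla_sum = 161868 + 181597 + 242893 + 145408 + 42804 + 225174 + 71804 = 1071548

doors_sum=1080858, tesla_sum=1071548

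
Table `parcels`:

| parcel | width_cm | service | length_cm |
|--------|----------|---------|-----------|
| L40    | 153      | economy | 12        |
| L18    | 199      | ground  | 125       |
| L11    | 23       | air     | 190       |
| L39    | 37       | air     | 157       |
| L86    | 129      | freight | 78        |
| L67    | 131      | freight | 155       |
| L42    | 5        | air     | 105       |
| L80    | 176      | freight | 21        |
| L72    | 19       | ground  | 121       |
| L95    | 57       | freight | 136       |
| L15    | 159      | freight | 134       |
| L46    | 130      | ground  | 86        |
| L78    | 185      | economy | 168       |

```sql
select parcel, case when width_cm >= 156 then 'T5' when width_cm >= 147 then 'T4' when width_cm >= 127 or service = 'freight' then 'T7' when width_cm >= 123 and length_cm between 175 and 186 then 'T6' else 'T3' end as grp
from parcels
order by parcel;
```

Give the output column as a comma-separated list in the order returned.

T3, T5, T5, T3, T4, T3, T7, T7, T3, T5, T5, T7, T7

parcel=L11: ELSE → T3
parcel=L15: width_cm >= 156 → T5
parcel=L18: width_cm >= 156 → T5
parcel=L39: ELSE → T3
parcel=L40: width_cm >= 147 → T4
parcel=L42: ELSE → T3
parcel=L46: width_cm >= 127 or service = 'freight' → T7
parcel=L67: width_cm >= 127 or service = 'freight' → T7
parcel=L72: ELSE → T3
parcel=L78: width_cm >= 156 → T5
parcel=L80: width_cm >= 156 → T5
parcel=L86: width_cm >= 127 or service = 'freight' → T7
parcel=L95: width_cm >= 127 or service = 'freight' → T7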